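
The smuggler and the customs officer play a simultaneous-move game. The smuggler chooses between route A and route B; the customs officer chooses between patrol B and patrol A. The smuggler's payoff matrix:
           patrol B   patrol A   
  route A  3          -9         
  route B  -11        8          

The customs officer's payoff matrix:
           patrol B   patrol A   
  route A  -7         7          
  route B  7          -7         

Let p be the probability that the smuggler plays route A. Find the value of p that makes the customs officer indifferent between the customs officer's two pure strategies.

p = 1/2

The smuggler's mix must leave the customs officer indifferent between patrol B and patrol A.
  the customs officer's expected payoff from patrol B: p·(-7) + (1−p)·7 = -14p + 7
  the customs officer's expected payoff from patrol A: p·7 + (1−p)·(-7) = 14p - 7
  -14p + 7 = 14p - 7  ⇒  -28p = -14  ⇒  p = 1/2.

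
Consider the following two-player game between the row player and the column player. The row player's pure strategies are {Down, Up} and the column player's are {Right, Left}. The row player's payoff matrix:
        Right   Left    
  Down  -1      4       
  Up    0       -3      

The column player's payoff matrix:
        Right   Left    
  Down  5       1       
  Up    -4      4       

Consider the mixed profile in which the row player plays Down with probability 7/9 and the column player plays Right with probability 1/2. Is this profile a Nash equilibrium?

Given the row player's mix p = 7/9, the column player's payoff from Right is 3 but from Left is 5/3. The column player strictly prefers Right, so the column player would not mix.
So the proposed profile is not a Nash equilibrium.

No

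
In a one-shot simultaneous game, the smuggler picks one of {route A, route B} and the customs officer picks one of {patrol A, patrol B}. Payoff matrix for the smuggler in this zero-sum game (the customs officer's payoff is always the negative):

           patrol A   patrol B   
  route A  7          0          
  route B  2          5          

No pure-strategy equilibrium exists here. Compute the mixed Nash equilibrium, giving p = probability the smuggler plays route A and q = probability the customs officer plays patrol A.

The customs officer's indifference between patrol A and patrol B determines the smuggler's mixing probability p:
  the customs officer's payoff from patrol A: p·(-7) + (1−p)·(-2) = -5p - 2
  the customs officer's payoff from patrol B: p·0 + (1−p)·(-5) = 5p - 5
  -5p - 2 = 5p - 5  ⇒  -10p = -3  ⇒  p = 3/10.
In a mixed equilibrium the smuggler is indifferent between route A and route B; this condition fixes q.
  the smuggler's expected payoff from route A: q·7 + (1−q)·0 = 7q
  the smuggler's expected payoff from route B: q·2 + (1−q)·5 = -3q + 5
  7q = -3q + 5  ⇒  10q = 5  ⇒  q = 1/2.

p = 3/10, q = 1/2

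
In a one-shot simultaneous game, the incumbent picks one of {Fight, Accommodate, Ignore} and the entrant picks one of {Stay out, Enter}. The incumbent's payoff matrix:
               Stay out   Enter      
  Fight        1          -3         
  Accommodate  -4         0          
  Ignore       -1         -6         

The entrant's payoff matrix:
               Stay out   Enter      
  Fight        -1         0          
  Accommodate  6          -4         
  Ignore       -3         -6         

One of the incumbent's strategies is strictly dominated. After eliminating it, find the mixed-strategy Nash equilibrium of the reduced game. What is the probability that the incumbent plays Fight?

The incumbent's strategy Ignore is strictly dominated by Fight: 1 > -1 and -3 > -6. Eliminate Ignore.
The incumbent's mix must leave the entrant indifferent between Stay out and Enter.
  the entrant's payoff from Stay out: p·(-1) + (1−p)·6 = -7p + 6
  the entrant's payoff from Enter: p·0 + (1−p)·(-4) = 4p - 4
  -7p + 6 = 4p - 4  ⇒  -11p = -10  ⇒  p = 10/11.

p = 10/11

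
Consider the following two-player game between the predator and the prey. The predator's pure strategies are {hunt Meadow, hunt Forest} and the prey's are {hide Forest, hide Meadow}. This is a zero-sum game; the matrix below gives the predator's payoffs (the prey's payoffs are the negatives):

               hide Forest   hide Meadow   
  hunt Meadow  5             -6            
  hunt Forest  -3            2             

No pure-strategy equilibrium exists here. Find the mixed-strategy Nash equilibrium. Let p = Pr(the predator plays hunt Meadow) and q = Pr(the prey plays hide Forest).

p = 5/16, q = 1/2

The predator's mix must leave the prey indifferent between hide Forest and hide Meadow.
  the prey's payoff from hide Forest: p·(-5) + (1−p)·3 = -8p + 3
  the prey's payoff from hide Meadow: p·6 + (1−p)·(-2) = 8p - 2
  -8p + 3 = 8p - 2  ⇒  -16p = -5  ⇒  p = 5/16.
In a mixed equilibrium the predator is indifferent between hunt Meadow and hunt Forest; this condition fixes q.
  the predator's payoff to hunt Meadow: q·5 + (1−q)·(-6) = 11q - 6
  the predator's payoff to hunt Forest: q·(-3) + (1−q)·2 = -5q + 2
  11q - 6 = -5q + 2  ⇒  16q = 8  ⇒  q = 1/2.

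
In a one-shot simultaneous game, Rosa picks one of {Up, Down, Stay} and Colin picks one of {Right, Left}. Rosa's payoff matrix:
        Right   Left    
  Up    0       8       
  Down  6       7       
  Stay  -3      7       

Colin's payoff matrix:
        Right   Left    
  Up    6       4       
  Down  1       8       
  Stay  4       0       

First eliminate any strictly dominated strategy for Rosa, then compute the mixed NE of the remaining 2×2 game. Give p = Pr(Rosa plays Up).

p = 7/9

Rosa's strategy Stay is strictly dominated by Up: 0 > -3 and 8 > 7. Eliminate Stay.
Set Colin's expected payoff from Right equal to that from Left:
  Colin's payoff to Right: p·6 + (1−p)·1 = 5p + 1
  Colin's payoff to Left: p·4 + (1−p)·8 = -4p + 8
  5p + 1 = -4p + 8  ⇒  9p = 7  ⇒  p = 7/9.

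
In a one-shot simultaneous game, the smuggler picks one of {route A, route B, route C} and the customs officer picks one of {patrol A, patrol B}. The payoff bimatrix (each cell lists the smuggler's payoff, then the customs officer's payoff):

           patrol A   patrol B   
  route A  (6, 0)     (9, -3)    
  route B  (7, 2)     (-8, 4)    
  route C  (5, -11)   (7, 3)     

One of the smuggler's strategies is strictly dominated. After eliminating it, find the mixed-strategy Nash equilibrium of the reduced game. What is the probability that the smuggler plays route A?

The smuggler's strategy route C is strictly dominated by route A: 6 > 5 and 9 > 7. Eliminate route C.
For the customs officer to be willing to mix, the customs officer must be indifferent between patrol A and patrol B, which pins down the smuggler's mix.
  the customs officer's payoff from patrol A: p·0 + (1−p)·2 = -2p + 2
  the customs officer's payoff from patrol B: p·(-3) + (1−p)·4 = -7p + 4
  -2p + 2 = -7p + 4  ⇒  5p = 2  ⇒  p = 2/5.

p = 2/5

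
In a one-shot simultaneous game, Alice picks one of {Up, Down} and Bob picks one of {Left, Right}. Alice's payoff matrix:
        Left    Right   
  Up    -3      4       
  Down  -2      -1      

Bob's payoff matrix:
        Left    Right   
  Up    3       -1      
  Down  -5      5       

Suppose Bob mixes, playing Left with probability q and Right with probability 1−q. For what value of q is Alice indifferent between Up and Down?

Alice's indifference between Up and Down determines Bob's mixing probability q:
  Alice's expected payoff from Up: q·(-3) + (1−q)·4 = -7q + 4
  Alice's expected payoff from Down: q·(-2) + (1−q)·(-1) = -q - 1
  -7q + 4 = -q - 1  ⇒  -6q = -5  ⇒  q = 5/6.

q = 5/6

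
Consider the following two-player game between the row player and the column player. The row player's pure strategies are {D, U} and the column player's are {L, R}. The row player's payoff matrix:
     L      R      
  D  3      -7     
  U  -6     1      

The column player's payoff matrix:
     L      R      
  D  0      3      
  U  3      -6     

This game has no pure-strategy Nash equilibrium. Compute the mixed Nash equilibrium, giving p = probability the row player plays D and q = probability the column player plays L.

Set the column player's expected payoff from L equal to that from R:
  the column player's payoff from L: p·0 + (1−p)·3 = -3p + 3
  the column player's payoff from R: p·3 + (1−p)·(-6) = 9p - 6
  -3p + 3 = 9p - 6  ⇒  -12p = -9  ⇒  p = 3/4.
The row player's indifference between D and U determines the column player's mixing probability q:
  the row player's payoff from D: q·3 + (1−q)·(-7) = 10q - 7
  the row player's payoff from U: q·(-6) + (1−q)·1 = -7q + 1
  10q - 7 = -7q + 1  ⇒  17q = 8  ⇒  q = 8/17.

p = 3/4, q = 8/17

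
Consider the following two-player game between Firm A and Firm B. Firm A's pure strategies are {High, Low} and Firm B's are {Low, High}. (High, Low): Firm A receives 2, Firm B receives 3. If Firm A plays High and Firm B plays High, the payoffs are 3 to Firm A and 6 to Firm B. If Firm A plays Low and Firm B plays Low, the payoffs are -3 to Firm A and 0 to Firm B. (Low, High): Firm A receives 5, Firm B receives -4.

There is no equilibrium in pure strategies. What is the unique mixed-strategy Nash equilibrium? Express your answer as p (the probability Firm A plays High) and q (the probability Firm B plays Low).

Set Firm B's expected payoff from Low equal to that from High:
  Firm B's payoff from Low: p·3 + (1−p)·0 = 3p
  Firm B's payoff from High: p·6 + (1−p)·(-4) = 10p - 4
  3p = 10p - 4  ⇒  -7p = -4  ⇒  p = 4/7.
For Firm A to be willing to mix, Firm A must be indifferent between High and Low, which pins down Firm B's mix.
  Firm A's payoff from High: q·2 + (1−q)·3 = -q + 3
  Firm A's payoff from Low: q·(-3) + (1−q)·5 = -8q + 5
  -q + 3 = -8q + 5  ⇒  7q = 2  ⇒  q = 2/7.

p = 4/7, q = 2/7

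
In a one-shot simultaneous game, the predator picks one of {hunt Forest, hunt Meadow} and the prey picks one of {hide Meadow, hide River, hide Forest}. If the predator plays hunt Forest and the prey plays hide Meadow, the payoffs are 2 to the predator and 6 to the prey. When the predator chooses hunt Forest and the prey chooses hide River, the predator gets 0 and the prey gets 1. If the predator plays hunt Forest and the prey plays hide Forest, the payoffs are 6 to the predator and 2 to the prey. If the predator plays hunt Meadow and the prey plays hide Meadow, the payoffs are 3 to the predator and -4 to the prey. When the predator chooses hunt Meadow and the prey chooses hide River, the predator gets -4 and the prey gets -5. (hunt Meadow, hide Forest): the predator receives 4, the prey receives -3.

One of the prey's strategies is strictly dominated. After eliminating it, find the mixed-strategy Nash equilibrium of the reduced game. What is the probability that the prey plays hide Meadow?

q = 2/3

The prey's strategy hide River is strictly dominated by hide Forest: 2 > 1 and -3 > -5. Eliminate hide River.
Set the predator's expected payoff from hunt Forest equal to that from hunt Meadow:
  the predator's payoff from hunt Forest: q·2 + (1−q)·6 = -4q + 6
  the predator's payoff from hunt Meadow: q·3 + (1−q)·4 = -q + 4
  -4q + 6 = -q + 4  ⇒  -3q = -2  ⇒  q = 2/3.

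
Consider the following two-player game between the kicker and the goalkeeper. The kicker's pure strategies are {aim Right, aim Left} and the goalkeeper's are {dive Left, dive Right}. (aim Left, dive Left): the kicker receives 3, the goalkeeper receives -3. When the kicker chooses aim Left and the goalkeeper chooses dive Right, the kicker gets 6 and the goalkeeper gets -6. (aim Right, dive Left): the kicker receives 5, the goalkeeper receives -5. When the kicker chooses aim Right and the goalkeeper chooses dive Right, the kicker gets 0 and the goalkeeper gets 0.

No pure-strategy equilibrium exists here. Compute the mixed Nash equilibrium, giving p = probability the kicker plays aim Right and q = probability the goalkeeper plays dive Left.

p = 3/8, q = 3/4

The kicker's mix must leave the goalkeeper indifferent between dive Left and dive Right.
  the goalkeeper's payoff to dive Left: p·(-5) + (1−p)·(-3) = -2p - 3
  the goalkeeper's payoff to dive Right: p·0 + (1−p)·(-6) = 6p - 6
  -2p - 3 = 6p - 6  ⇒  -8p = -3  ⇒  p = 3/8.
The kicker's indifference between aim Right and aim Left determines the goalkeeper's mixing probability q:
  the kicker's payoff to aim Right: q·5 + (1−q)·0 = 5q
  the kicker's payoff to aim Left: q·3 + (1−q)·6 = -3q + 6
  5q = -3q + 6  ⇒  8q = 6  ⇒  q = 3/4.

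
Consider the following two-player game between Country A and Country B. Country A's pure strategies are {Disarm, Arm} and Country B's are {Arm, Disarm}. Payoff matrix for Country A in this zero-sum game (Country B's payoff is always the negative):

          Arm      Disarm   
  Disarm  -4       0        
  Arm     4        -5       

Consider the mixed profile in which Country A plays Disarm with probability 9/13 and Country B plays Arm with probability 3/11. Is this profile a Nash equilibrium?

No

Given Country B's mix q = 3/11, Country A's payoff from Disarm is -12/11 but from Arm is -28/11. Country A strictly prefers Disarm, so Country A would not mix.
So the proposed profile is not a Nash equilibrium.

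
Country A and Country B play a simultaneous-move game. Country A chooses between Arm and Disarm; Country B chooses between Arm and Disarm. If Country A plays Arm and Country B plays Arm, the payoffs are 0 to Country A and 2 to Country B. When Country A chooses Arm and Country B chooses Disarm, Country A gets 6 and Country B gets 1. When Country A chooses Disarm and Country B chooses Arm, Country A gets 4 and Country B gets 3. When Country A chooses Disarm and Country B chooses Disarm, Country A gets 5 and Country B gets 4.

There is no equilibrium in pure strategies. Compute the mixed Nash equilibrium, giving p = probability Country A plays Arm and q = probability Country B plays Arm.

p = 1/2, q = 1/5

Country A's mix must leave Country B indifferent between Arm and Disarm.
  Country B's payoff to Arm: p·2 + (1−p)·3 = -p + 3
  Country B's payoff to Disarm: p·1 + (1−p)·4 = -3p + 4
  -p + 3 = -3p + 4  ⇒  2p = 1  ⇒  p = 1/2.
For Country A to be willing to mix, Country A must be indifferent between Arm and Disarm, which pins down Country B's mix.
  Country A's expected payoff from Arm: q·0 + (1−q)·6 = -6q + 6
  Country A's expected payoff from Disarm: q·4 + (1−q)·5 = -q + 5
  -6q + 6 = -q + 5  ⇒  -5q = -1  ⇒  q = 1/5.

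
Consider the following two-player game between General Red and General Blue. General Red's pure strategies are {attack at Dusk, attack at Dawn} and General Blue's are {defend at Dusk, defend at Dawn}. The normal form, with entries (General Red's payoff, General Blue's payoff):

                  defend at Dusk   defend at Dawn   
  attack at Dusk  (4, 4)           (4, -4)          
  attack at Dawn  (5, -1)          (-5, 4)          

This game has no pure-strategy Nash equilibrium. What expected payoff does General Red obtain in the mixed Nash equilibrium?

4

For General Red to be willing to mix, General Red must be indifferent between attack at Dusk and attack at Dawn, which pins down General Blue's mix.
  General Red's payoff from attack at Dusk: q·4 + (1−q)·4 = 4
  General Red's payoff from attack at Dawn: q·5 + (1−q)·(-5) = 10q - 5
  4 = 10q - 5  ⇒  -10q = -9  ⇒  q = 9/10.
At equilibrium General Red is indifferent across rows, so General Red's payoff equals the payoff from attack at Dusk: (9/10)·4 + (1/10)·4 = 4.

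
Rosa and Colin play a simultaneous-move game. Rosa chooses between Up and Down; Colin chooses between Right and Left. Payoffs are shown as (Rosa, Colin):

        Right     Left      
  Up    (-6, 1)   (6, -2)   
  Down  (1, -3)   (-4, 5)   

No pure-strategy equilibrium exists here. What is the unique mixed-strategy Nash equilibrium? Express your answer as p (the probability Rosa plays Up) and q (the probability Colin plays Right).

p = 8/11, q = 10/17

In a mixed equilibrium Colin is indifferent between Right and Left; this condition fixes p.
  Colin's payoff from Right: p·1 + (1−p)·(-3) = 4p - 3
  Colin's payoff from Left: p·(-2) + (1−p)·5 = -7p + 5
  4p - 3 = -7p + 5  ⇒  11p = 8  ⇒  p = 8/11.
Set Rosa's expected payoff from Up equal to that from Down:
  Rosa's expected payoff from Up: q·(-6) + (1−q)·6 = -12q + 6
  Rosa's expected payoff from Down: q·1 + (1−q)·(-4) = 5q - 4
  -12q + 6 = 5q - 4  ⇒  -17q = -10  ⇒  q = 10/17.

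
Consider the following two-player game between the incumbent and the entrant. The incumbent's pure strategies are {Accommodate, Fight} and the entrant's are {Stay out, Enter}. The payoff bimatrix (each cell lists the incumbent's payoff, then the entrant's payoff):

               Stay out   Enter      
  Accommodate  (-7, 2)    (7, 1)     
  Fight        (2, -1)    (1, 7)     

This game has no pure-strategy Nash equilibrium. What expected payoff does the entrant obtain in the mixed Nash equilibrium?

Set the entrant's expected payoff from Stay out equal to that from Enter:
  the entrant's payoff from Stay out: p·2 + (1−p)·(-1) = 3p - 1
  the entrant's payoff from Enter: p·1 + (1−p)·7 = -6p + 7
  3p - 1 = -6p + 7  ⇒  9p = 8  ⇒  p = 8/9.
At equilibrium the entrant is indifferent across columns, so the entrant's payoff equals the payoff from Stay out: (8/9)·2 + (1/9)·(-1) = 5/3.

5/3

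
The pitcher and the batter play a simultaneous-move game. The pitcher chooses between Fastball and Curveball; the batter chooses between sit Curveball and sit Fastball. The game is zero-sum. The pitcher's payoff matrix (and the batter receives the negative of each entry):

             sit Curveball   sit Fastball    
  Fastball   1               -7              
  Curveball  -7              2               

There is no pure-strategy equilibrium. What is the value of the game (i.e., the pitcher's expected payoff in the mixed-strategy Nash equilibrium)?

v = -47/17

The pitcher's indifference between Fastball and Curveball determines the batter's mixing probability q:
  the pitcher's expected payoff from Fastball: q·1 + (1−q)·(-7) = 8q - 7
  the pitcher's expected payoff from Curveball: q·(-7) + (1−q)·2 = -9q + 2
  8q - 7 = -9q + 2  ⇒  17q = 9  ⇒  q = 9/17.
The value is the pitcher's expected payoff against this mix (using Fastball): (9/17)·1 + (8/17)·(-7) = -47/17.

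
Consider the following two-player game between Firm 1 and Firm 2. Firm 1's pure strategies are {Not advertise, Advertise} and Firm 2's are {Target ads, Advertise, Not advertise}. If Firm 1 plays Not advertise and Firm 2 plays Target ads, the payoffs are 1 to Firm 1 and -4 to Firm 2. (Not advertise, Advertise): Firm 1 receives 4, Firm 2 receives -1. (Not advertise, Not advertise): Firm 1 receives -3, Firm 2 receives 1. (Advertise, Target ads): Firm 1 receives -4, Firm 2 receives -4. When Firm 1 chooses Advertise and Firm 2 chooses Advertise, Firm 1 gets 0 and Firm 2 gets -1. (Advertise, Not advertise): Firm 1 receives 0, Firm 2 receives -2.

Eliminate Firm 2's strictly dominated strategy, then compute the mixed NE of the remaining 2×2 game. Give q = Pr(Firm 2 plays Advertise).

Firm 2's strategy Target ads is strictly dominated by Advertise: -1 > -4 and -1 > -4. Eliminate Target ads.
For Firm 1 to be willing to mix, Firm 1 must be indifferent between Not advertise and Advertise, which pins down Firm 2's mix.
  Firm 1's expected payoff from Not advertise: q·4 + (1−q)·(-3) = 7q - 3
  Firm 1's expected payoff from Advertise: q·0 + (1−q)·0 = 0
  7q - 3 = 0  ⇒  7q = 3  ⇒  q = 3/7.

q = 3/7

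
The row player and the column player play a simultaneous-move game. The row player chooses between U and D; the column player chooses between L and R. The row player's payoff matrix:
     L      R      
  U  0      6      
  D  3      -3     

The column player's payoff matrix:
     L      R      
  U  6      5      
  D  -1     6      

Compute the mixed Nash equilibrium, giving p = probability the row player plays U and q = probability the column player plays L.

p = 7/8, q = 3/4

Set the column player's expected payoff from L equal to that from R:
  the column player's payoff from L: p·6 + (1−p)·(-1) = 7p - 1
  the column player's payoff from R: p·5 + (1−p)·6 = -p + 6
  7p - 1 = -p + 6  ⇒  8p = 7  ⇒  p = 7/8.
For the row player to be willing to mix, the row player must be indifferent between U and D, which pins down the column player's mix.
  the row player's expected payoff from U: q·0 + (1−q)·6 = -6q + 6
  the row player's expected payoff from D: q·3 + (1−q)·(-3) = 6q - 3
  -6q + 6 = 6q - 3  ⇒  -12q = -9  ⇒  q = 3/4.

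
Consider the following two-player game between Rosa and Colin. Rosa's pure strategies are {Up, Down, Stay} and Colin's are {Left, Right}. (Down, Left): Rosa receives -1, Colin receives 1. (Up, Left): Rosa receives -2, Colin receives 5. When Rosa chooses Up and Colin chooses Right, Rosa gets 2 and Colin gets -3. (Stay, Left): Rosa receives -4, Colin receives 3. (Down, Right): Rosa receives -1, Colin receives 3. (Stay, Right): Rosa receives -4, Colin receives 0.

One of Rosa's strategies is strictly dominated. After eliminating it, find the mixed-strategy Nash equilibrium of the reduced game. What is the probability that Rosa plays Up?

p = 1/5

Rosa's strategy Stay is strictly dominated by Down: -1 > -4 and -1 > -4. Eliminate Stay.
Set Colin's expected payoff from Left equal to that from Right:
  Colin's expected payoff from Left: p·5 + (1−p)·1 = 4p + 1
  Colin's expected payoff from Right: p·(-3) + (1−p)·3 = -6p + 3
  4p + 1 = -6p + 3  ⇒  10p = 2  ⇒  p = 1/5.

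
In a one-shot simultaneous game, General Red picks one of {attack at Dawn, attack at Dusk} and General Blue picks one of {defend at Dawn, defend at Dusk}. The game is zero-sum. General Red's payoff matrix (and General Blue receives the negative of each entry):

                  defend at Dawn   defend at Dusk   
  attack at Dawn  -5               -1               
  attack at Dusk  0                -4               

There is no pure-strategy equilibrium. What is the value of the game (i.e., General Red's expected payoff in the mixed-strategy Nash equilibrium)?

v = -5/2

For General Red to be willing to mix, General Red must be indifferent between attack at Dawn and attack at Dusk, which pins down General Blue's mix.
  General Red's payoff from attack at Dawn: q·(-5) + (1−q)·(-1) = -4q - 1
  General Red's payoff from attack at Dusk: q·0 + (1−q)·(-4) = 4q - 4
  -4q - 1 = 4q - 4  ⇒  -8q = -3  ⇒  q = 3/8.
The value is General Red's expected payoff against this mix (using attack at Dawn): (3/8)·(-5) + (5/8)·(-1) = -5/2.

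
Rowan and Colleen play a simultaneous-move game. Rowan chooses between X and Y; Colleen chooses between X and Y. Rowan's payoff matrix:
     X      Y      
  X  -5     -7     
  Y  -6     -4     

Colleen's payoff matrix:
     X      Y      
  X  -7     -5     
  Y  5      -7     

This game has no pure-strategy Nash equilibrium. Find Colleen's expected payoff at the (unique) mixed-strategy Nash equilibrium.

-37/7

Set Colleen's expected payoff from X equal to that from Y:
  Colleen's payoff to X: p·(-7) + (1−p)·5 = -12p + 5
  Colleen's payoff to Y: p·(-5) + (1−p)·(-7) = 2p - 7
  -12p + 5 = 2p - 7  ⇒  -14p = -12  ⇒  p = 6/7.
At equilibrium Colleen is indifferent across columns, so Colleen's payoff equals the payoff from X: (6/7)·(-7) + (1/7)·5 = -37/7.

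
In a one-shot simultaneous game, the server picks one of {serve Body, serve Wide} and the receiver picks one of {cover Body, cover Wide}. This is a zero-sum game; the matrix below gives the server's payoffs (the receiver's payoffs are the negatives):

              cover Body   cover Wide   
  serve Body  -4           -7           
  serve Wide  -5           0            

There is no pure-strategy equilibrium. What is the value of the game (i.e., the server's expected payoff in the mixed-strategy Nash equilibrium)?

v = -35/8

In a mixed equilibrium the server is indifferent between serve Body and serve Wide; this condition fixes q.
  the server's payoff from serve Body: q·(-4) + (1−q)·(-7) = 3q - 7
  the server's payoff from serve Wide: q·(-5) + (1−q)·0 = -5q
  3q - 7 = -5q  ⇒  8q = 7  ⇒  q = 7/8.
The value is the server's expected payoff against this mix (using serve Body): (7/8)·(-4) + (1/8)·(-7) = -35/8.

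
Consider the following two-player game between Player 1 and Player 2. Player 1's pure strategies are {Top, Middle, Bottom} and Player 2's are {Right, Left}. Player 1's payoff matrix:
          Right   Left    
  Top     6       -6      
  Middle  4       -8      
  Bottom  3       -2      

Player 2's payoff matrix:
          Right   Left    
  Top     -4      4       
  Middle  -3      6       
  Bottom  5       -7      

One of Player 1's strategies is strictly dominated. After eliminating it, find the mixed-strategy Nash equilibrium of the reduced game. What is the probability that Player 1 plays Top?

p = 3/5

Player 1's strategy Middle is strictly dominated by Top: 6 > 4 and -6 > -8. Eliminate Middle.
In a mixed equilibrium Player 2 is indifferent between Right and Left; this condition fixes p.
  Player 2's payoff to Right: p·(-4) + (1−p)·5 = -9p + 5
  Player 2's payoff to Left: p·4 + (1−p)·(-7) = 11p - 7
  -9p + 5 = 11p - 7  ⇒  -20p = -12  ⇒  p = 3/5.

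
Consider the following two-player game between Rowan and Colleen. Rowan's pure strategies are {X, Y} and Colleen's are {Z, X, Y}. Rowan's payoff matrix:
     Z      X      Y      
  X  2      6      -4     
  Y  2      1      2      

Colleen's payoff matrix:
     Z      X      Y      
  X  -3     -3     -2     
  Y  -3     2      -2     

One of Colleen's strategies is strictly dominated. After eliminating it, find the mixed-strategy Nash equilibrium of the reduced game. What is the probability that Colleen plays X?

Colleen's strategy Z is strictly dominated by Y: -2 > -3 and -2 > -3. Eliminate Z.
Rowan's indifference between X and Y determines Colleen's mixing probability q:
  Rowan's expected payoff from X: q·6 + (1−q)·(-4) = 10q - 4
  Rowan's expected payoff from Y: q·1 + (1−q)·2 = -q + 2
  10q - 4 = -q + 2  ⇒  11q = 6  ⇒  q = 6/11.

q = 6/11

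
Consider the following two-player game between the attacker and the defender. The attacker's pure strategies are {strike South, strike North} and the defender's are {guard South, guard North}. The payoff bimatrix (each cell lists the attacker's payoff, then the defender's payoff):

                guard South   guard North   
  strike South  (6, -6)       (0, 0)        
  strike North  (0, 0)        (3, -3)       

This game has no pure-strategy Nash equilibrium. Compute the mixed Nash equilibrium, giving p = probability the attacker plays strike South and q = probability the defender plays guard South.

p = 1/3, q = 1/3

The defender's indifference between guard South and guard North determines the attacker's mixing probability p:
  the defender's payoff from guard South: p·(-6) + (1−p)·0 = -6p
  the defender's payoff from guard North: p·0 + (1−p)·(-3) = 3p - 3
  -6p = 3p - 3  ⇒  -9p = -3  ⇒  p = 1/3.
The attacker's indifference between strike South and strike North determines the defender's mixing probability q:
  the attacker's payoff from strike South: q·6 + (1−q)·0 = 6q
  the attacker's payoff from strike North: q·0 + (1−q)·3 = -3q + 3
  6q = -3q + 3  ⇒  9q = 3  ⇒  q = 1/3.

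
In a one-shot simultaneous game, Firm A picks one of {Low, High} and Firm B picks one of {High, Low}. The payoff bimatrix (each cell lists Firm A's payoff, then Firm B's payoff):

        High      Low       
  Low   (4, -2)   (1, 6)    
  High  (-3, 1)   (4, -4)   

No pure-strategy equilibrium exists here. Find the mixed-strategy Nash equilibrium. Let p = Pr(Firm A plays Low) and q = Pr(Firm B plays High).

p = 5/13, q = 3/10

Firm A's mix must leave Firm B indifferent between High and Low.
  Firm B's expected payoff from High: p·(-2) + (1−p)·1 = -3p + 1
  Firm B's expected payoff from Low: p·6 + (1−p)·(-4) = 10p - 4
  -3p + 1 = 10p - 4  ⇒  -13p = -5  ⇒  p = 5/13.
In a mixed equilibrium Firm A is indifferent between Low and High; this condition fixes q.
  Firm A's payoff to Low: q·4 + (1−q)·1 = 3q + 1
  Firm A's payoff to High: q·(-3) + (1−q)·4 = -7q + 4
  3q + 1 = -7q + 4  ⇒  10q = 3  ⇒  q = 3/10.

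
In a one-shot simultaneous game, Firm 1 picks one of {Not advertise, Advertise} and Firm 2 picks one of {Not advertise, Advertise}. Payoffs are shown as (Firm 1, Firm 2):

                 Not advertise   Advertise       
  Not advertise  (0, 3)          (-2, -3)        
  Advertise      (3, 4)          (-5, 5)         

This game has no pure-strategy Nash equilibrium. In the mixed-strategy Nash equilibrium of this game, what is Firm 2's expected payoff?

27/7

Firm 2's indifference between Not advertise and Advertise determines Firm 1's mixing probability p:
  Firm 2's payoff to Not advertise: p·3 + (1−p)·4 = -p + 4
  Firm 2's payoff to Advertise: p·(-3) + (1−p)·5 = -8p + 5
  -p + 4 = -8p + 5  ⇒  7p = 1  ⇒  p = 1/7.
At equilibrium Firm 2 is indifferent across columns, so Firm 2's payoff equals the payoff from Not advertise: (1/7)·3 + (6/7)·4 = 27/7.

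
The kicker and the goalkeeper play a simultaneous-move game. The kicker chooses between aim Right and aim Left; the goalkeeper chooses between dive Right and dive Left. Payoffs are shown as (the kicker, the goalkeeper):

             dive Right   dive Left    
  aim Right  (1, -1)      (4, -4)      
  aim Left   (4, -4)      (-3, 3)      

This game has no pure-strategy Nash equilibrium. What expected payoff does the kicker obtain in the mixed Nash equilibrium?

The kicker's indifference between aim Right and aim Left determines the goalkeeper's mixing probability q:
  the kicker's payoff from aim Right: q·1 + (1−q)·4 = -3q + 4
  the kicker's payoff from aim Left: q·4 + (1−q)·(-3) = 7q - 3
  -3q + 4 = 7q - 3  ⇒  -10q = -7  ⇒  q = 7/10.
At equilibrium the kicker is indifferent across rows, so the kicker's payoff equals the payoff from aim Right: (7/10)·1 + (3/10)·4 = 19/10.

19/10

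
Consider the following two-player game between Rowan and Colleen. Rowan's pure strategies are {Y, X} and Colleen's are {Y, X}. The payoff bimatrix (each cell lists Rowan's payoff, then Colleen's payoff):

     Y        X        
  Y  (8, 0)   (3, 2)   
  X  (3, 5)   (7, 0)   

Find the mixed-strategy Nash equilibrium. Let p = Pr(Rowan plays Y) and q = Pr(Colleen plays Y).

p = 5/7, q = 4/9

Set Colleen's expected payoff from Y equal to that from X:
  Colleen's payoff from Y: p·0 + (1−p)·5 = -5p + 5
  Colleen's payoff from X: p·2 + (1−p)·0 = 2p
  -5p + 5 = 2p  ⇒  -7p = -5  ⇒  p = 5/7.
In a mixed equilibrium Rowan is indifferent between Y and X; this condition fixes q.
  Rowan's expected payoff from Y: q·8 + (1−q)·3 = 5q + 3
  Rowan's expected payoff from X: q·3 + (1−q)·7 = -4q + 7
  5q + 3 = -4q + 7  ⇒  9q = 4  ⇒  q = 4/9.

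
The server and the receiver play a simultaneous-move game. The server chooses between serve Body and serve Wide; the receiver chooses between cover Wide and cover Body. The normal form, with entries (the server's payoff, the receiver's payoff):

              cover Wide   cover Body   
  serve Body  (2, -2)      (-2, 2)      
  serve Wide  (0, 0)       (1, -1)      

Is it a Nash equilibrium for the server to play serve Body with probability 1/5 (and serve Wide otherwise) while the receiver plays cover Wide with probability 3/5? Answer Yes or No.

Check the receiver's indifference given the server's mix p = 1/5:
  payoff from cover Wide = -2/5; payoff from cover Body = -2/5 — equal.
Check the server's indifference given the receiver's mix q = 3/5:
  payoff from serve Body = 2/5; payoff from serve Wide = 2/5 — equal.
Both players are indifferent, so neither can profitably deviate.

Yes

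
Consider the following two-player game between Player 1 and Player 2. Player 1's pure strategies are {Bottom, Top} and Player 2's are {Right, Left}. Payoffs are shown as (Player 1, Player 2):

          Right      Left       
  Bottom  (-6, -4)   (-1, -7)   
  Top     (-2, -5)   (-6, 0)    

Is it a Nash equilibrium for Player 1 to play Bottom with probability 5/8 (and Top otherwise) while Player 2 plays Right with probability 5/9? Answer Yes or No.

Check Player 2's indifference given Player 1's mix p = 5/8:
  payoff from Right = -35/8; payoff from Left = -35/8 — equal.
Check Player 1's indifference given Player 2's mix q = 5/9:
  payoff from Bottom = -34/9; payoff from Top = -34/9 — equal.
Both players are indifferent, so neither can profitably deviate.

Yes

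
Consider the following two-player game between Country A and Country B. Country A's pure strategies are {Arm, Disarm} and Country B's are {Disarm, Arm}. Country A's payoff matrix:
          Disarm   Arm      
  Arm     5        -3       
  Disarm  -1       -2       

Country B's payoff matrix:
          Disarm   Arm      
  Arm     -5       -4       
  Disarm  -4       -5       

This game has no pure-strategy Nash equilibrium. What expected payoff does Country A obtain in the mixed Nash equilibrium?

-13/7

In a mixed equilibrium Country A is indifferent between Arm and Disarm; this condition fixes q.
  Country A's expected payoff from Arm: q·5 + (1−q)·(-3) = 8q - 3
  Country A's expected payoff from Disarm: q·(-1) + (1−q)·(-2) = q - 2
  8q - 3 = q - 2  ⇒  7q = 1  ⇒  q = 1/7.
At equilibrium Country A is indifferent across rows, so Country A's payoff equals the payoff from Arm: (1/7)·5 + (6/7)·(-3) = -13/7.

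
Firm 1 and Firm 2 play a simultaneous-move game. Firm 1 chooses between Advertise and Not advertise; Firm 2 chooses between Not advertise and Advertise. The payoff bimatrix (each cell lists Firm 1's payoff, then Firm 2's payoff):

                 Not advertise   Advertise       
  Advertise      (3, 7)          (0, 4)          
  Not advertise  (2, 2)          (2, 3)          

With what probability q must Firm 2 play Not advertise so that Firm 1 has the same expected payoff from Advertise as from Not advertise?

Set Firm 1's expected payoff from Advertise equal to that from Not advertise:
  Firm 1's payoff to Advertise: q·3 + (1−q)·0 = 3q
  Firm 1's payoff to Not advertise: q·2 + (1−q)·2 = 2
  3q = 2  ⇒  3q = 2  ⇒  q = 2/3.

q = 2/3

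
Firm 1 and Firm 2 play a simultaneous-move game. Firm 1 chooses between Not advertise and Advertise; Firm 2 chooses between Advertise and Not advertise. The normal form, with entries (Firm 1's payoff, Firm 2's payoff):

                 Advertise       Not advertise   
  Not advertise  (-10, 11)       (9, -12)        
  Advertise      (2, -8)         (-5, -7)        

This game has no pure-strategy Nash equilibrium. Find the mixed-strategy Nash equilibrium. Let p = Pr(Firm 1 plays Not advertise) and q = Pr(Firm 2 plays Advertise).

p = 1/24, q = 7/13

In a mixed equilibrium Firm 2 is indifferent between Advertise and Not advertise; this condition fixes p.
  Firm 2's payoff from Advertise: p·11 + (1−p)·(-8) = 19p - 8
  Firm 2's payoff from Not advertise: p·(-12) + (1−p)·(-7) = -5p - 7
  19p - 8 = -5p - 7  ⇒  24p = 1  ⇒  p = 1/24.
In a mixed equilibrium Firm 1 is indifferent between Not advertise and Advertise; this condition fixes q.
  Firm 1's payoff from Not advertise: q·(-10) + (1−q)·9 = -19q + 9
  Firm 1's payoff from Advertise: q·2 + (1−q)·(-5) = 7q - 5
  -19q + 9 = 7q - 5  ⇒  -26q = -14  ⇒  q = 7/13.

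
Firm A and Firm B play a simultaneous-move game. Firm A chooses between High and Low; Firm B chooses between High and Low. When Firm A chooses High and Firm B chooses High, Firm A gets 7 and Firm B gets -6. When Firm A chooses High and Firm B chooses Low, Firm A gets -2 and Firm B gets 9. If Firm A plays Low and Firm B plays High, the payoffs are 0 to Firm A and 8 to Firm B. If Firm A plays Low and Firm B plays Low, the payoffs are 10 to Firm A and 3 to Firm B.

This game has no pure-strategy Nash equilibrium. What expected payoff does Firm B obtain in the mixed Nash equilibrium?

9/2

In a mixed equilibrium Firm B is indifferent between High and Low; this condition fixes p.
  Firm B's payoff to High: p·(-6) + (1−p)·8 = -14p + 8
  Firm B's payoff to Low: p·9 + (1−p)·3 = 6p + 3
  -14p + 8 = 6p + 3  ⇒  -20p = -5  ⇒  p = 1/4.
At equilibrium Firm B is indifferent across columns, so Firm B's payoff equals the payoff from High: (1/4)·(-6) + (3/4)·8 = 9/2.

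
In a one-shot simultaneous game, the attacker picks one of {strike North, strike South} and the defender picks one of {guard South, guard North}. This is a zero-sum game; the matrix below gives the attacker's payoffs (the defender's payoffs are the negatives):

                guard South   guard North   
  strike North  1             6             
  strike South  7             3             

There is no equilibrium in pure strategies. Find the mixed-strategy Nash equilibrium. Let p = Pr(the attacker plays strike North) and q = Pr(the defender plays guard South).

p = 4/9, q = 1/3

For the defender to be willing to mix, the defender must be indifferent between guard South and guard North, which pins down the attacker's mix.
  the defender's payoff to guard South: p·(-1) + (1−p)·(-7) = 6p - 7
  the defender's payoff to guard North: p·(-6) + (1−p)·(-3) = -3p - 3
  6p - 7 = -3p - 3  ⇒  9p = 4  ⇒  p = 4/9.
For the attacker to be willing to mix, the attacker must be indifferent between strike North and strike South, which pins down the defender's mix.
  the attacker's expected payoff from strike North: q·1 + (1−q)·6 = -5q + 6
  the attacker's expected payoff from strike South: q·7 + (1−q)·3 = 4q + 3
  -5q + 6 = 4q + 3  ⇒  -9q = -3  ⇒  q = 1/3.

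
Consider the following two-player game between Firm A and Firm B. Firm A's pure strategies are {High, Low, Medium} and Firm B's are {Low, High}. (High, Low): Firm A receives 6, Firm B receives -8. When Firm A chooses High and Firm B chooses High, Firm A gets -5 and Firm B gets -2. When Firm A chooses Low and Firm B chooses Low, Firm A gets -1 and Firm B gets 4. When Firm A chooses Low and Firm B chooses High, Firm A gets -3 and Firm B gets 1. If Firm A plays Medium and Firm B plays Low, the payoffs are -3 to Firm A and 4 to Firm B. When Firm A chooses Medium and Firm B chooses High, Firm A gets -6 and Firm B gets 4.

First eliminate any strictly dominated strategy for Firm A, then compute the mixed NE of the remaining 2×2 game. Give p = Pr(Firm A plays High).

p = 1/3

Firm A's strategy Medium is strictly dominated by Low: -1 > -3 and -3 > -6. Eliminate Medium.
Firm A's mix must leave Firm B indifferent between Low and High.
  Firm B's payoff from Low: p·(-8) + (1−p)·4 = -12p + 4
  Firm B's payoff from High: p·(-2) + (1−p)·1 = -3p + 1
  -12p + 4 = -3p + 1  ⇒  -9p = -3  ⇒  p = 1/3.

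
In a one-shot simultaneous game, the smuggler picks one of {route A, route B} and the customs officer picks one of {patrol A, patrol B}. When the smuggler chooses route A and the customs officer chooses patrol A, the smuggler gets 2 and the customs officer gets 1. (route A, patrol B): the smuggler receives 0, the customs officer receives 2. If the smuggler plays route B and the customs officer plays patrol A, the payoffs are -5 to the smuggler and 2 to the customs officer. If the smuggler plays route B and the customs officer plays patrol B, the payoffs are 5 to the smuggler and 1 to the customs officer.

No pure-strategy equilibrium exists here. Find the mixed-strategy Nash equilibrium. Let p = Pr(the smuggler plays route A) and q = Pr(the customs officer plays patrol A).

The customs officer's indifference between patrol A and patrol B determines the smuggler's mixing probability p:
  the customs officer's payoff to patrol A: p·1 + (1−p)·2 = -p + 2
  the customs officer's payoff to patrol B: p·2 + (1−p)·1 = p + 1
  -p + 2 = p + 1  ⇒  -2p = -1  ⇒  p = 1/2.
For the smuggler to be willing to mix, the smuggler must be indifferent between route A and route B, which pins down the customs officer's mix.
  the smuggler's payoff from route A: q·2 + (1−q)·0 = 2q
  the smuggler's payoff from route B: q·(-5) + (1−q)·5 = -10q + 5
  2q = -10q + 5  ⇒  12q = 5  ⇒  q = 5/12.

p = 1/2, q = 5/12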